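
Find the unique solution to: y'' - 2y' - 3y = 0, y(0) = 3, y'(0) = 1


Characteristic roots of r² - 2r - 3 = 0 are -1, 3.
General solution y = c₁ e^(-x) + c₂ e^(3x).
Apply y(0) = 3: c₁ + c₂ = 3. Apply y'(0) = 1: -1 c₁ + 3 c₂ = 1.
Solve: c₁ = 2, c₂ = 1.
Particular solution: y = 2e^(-x) + e^(3x).


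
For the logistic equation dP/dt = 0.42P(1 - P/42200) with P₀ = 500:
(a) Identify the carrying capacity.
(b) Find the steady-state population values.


Logistic ODE dP/dt = 0.42P(1 - P/42200) has equilibria where dP/dt = 0, i.e. P = 0 or P = 42200.
The coefficient (1 - P/K) = 0 when P = K, identifying K = 42200 as the carrying capacity.
(a) K = 42200; (b) equilibria P = 0 and P = 42200.


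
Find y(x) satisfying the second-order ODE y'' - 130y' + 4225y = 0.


Characteristic equation: r² - 130r + 4225 = 0, i.e. (r - 65)² = 0.
Repeated root r = 65; include an x factor for the second linearly independent solution.
General solution: y = (C₁ + C₂x)e^(65x).


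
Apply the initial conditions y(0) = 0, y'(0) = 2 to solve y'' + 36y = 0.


Characteristic roots of r² + 36 = 0 are ±6i, so y = C₁cos(6x) + C₂sin(6x).
Apply y(0) = 0: C₁ = 0. Differentiate and apply y'(0) = 2: 6·C₂ = 2, so C₂ = 1/3.
Particular solution: y = (1/3)sin(6x).


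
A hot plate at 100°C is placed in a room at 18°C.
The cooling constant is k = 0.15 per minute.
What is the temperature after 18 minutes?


Newton's law: dT/dt = -k(T - T_a) has solution T(t) = T_a + (T₀ - T_a)e^(-kt).
Plug in T_a = 18, T₀ = 100, k = 0.15, t = 18: T(18) = 18 + (82)e^(-2.70) ≈ 23.5°C.


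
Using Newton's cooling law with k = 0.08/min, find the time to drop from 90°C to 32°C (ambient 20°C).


From T(t) = T_a + (T₀ - T_a)e^(-kt), set T(t) = 32:
(32 - 20) / (90 - 20) = e^(-0.08t), so t = -ln(0.171)/0.08 ≈ 22.0 minutes.


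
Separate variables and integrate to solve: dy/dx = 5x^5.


Integrate both sides with respect to x: y = ∫ 5x^5 dx = (5/6)x^6 + C.


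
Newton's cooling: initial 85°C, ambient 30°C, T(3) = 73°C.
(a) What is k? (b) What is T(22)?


Newton's law: T(t) = T_a + (T₀ - T_a)e^(-kt).
(a) Use T(3) = 73: (73 - 30)/(85 - 30) = e^(-k·3), so k = -ln(0.782)/3 ≈ 0.0820.
(b) Apply k to t = 22: T(22) = 30 + (55)e^(-1.805) ≈ 39.0°C.


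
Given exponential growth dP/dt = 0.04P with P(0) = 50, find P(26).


The ODE dP/dt = 0.04P has solution P(t) = P(0)e^(0.04t).
Substitute P(0) = 50 and t = 26: P(26) = 50 e^(1.04) ≈ 141.


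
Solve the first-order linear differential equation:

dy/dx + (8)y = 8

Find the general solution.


P(x) = 8, Q(x) = 8; integrating factor μ = e^(8x).
(μ y)' = 8e^(8x) ⇒ μ y = e^(8x) + C.
Divide by μ: y = 1 + Ce^(-8x).


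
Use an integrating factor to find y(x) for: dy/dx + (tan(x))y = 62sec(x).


P(x) = tan(x) ⇒ μ = e^(∫tan(x)dx) = sec(x).
(sec(x) y)' = 62sec²(x) ⇒ sec(x) y = 62tan(x) + C.
Multiply by cos(x): y = 62sin(x) + C·cos(x).


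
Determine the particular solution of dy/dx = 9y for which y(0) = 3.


General solution of y' = 9y is y = Ce^(9x).
Apply y(0) = 3: C = 3.
Particular solution: y = 3e^(9x).


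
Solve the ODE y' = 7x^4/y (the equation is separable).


Separate variables: y dy = 7x^4 dx.
Integrate both sides: y²/2 = (7/5)x^5 + C₀.
Multiply by 2: y² = (14/5)x^5 + C.


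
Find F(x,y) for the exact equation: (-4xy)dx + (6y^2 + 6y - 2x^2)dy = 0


Check exactness: ∂M/∂y = -4x and ∂N/∂x = -4x; equal, so the equation is exact.
Integrate M with respect to x (treating y as constant): ∫M dx = -2x^2y + h(y).
Differentiate w.r.t. y and set equal to N: the x-dependent terms already match, leaving h'(y) = 6y^2 + 6y. Integrate: h(y) = 2y^3 + 3y^2.
So F(x,y) = 2y^3 + 3y^2 - 2x^2y.
General solution: 2y^3 + 3y^2 - 2x^2y = C.


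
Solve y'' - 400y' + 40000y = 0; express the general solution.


Characteristic equation: r² - 400r + 40000 = 0, i.e. (r - 200)² = 0.
Repeated root r = 200; include an x factor for the second linearly independent solution.
General solution: y = (C₁ + C₂x)e^(200x).


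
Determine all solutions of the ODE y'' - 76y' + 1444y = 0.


Characteristic equation: r² - 76r + 1444 = 0, i.e. (r - 38)² = 0.
Repeated root r = 38; include an x factor for the second linearly independent solution.
General solution: y = (C₁ + C₂x)e^(38x).


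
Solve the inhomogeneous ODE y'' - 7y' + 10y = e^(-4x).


Characteristic roots of r² - 7r + 10 = 0 are 2, 5.
y_h = C₁e^(2x) + C₂e^(5x).
Forcing exponent -4 is not a characteristic root; try y_p = Ae^(-4x).
Substitute: A·(16 + (-7)·-4 + (10)) = A·54 = 1, so A = 1/54.
General solution: y = C₁e^(2x) + C₂e^(5x) + (1/54)e^(-4x).


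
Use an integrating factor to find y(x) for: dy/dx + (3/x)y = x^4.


P(x) = 3/x ⇒ μ = x^3.
(x^3 y)' = x^7 ⇒ x^3 y = x^8/(8) + C.
Solve for y: y = (1/8)x^5 + C/x^3.


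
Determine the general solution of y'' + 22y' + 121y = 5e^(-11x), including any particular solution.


Characteristic polynomial (r + 11)² = 0; repeated root r = -11.
y_h = (C₁ + C₂x)e^(-11x). Forcing matches the repeated root (resonance), so try y_p = Ax² e^(-11x).
Substitute and solve for A: 2A = 5, so A = 5/2.
General solution: y = (C₁ + C₂x + (5/2)x²)e^(-11x).


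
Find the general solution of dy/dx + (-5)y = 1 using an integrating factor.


P(x) = -5 ⇒ μ = e^(-5x).
(μ y)' = e^(-5x) ⇒ μ y = -(1/5)e^(-5x) + C.
Divide by μ: y = -1/5 + Ce^(5x).


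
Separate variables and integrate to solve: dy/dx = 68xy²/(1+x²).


Separate: dy/y² = 68x/(1+x²) dx.
Integrate LHS: ∫ dy/y² = -1/y.
Integrate RHS via u = 1+x²: 34ln(1+x²) + C.
Result: -1/y = 34ln(1+x²) + C.


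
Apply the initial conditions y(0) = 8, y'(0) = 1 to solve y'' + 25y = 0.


Characteristic roots of r² + 25 = 0 are ±5i, so y = C₁cos(5x) + C₂sin(5x).
Apply y(0) = 8: C₁ = 8. Differentiate and apply y'(0) = 1: 5·C₂ = 1, so C₂ = 1/5.
Particular solution: y = 8cos(5x) + (1/5)sin(5x).


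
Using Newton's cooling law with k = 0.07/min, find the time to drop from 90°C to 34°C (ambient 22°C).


From T(t) = T_a + (T₀ - T_a)e^(-kt), set T(t) = 34:
(34 - 22) / (90 - 22) = e^(-0.07t), so t = -ln(0.176)/0.07 ≈ 24.8 minutes.


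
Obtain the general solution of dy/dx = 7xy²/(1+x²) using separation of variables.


Separate: dy/y² = 7x/(1+x²) dx.
Integrate LHS: ∫ dy/y² = -1/y.
Integrate RHS via u = 1+x²: (7/2)ln(1+x²) + C.
Result: -1/y = (7/2)ln(1+x²) + C.


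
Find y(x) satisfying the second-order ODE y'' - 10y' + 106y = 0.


Characteristic equation: r² - 10r + 106 = 0.
Discriminant is negative; roots r = 5 ± 9i (complex conjugate pair).
General solution uses e^(α x)(C₁ cos(β x) + C₂ sin(β x)): y = e^(5x)(C₁cos(9x) + C₂sin(9x)).


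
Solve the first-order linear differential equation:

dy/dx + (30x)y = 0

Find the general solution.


P(x) = 30x ⇒ μ = e^(15x²).
Q(x) = 0 so μ y is constant: y = Ce^(-15x²).


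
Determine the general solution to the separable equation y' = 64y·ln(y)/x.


Separate: dy/[y ln(y)] = 64 dx/x.
Substitute u = ln(y): du/u = 64 dx/x.
Integrate: ln|ln(y)| = 64ln|x| + C₀, hence ln(y) = C·x^64.


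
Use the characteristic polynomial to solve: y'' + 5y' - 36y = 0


Characteristic equation: r² + 5r - 36 = 0.
Factor: (r + 9)(r - 4) = 0 ⇒ r = -9, 4 (distinct real).
General solution: y = C₁e^(-9x) + C₂e^(4x).


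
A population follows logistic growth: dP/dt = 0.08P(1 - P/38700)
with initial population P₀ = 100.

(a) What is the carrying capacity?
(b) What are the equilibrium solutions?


Logistic ODE dP/dt = 0.08P(1 - P/38700) has equilibria where dP/dt = 0, i.e. P = 0 or P = 38700.
The coefficient (1 - P/K) = 0 when P = K, identifying K = 38700 as the carrying capacity.
(a) K = 38700; (b) equilibria P = 0 and P = 38700.


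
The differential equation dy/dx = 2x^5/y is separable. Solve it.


Separate variables: y dy = 2x^5 dx.
Integrate both sides: y²/2 = (1/3)x^6 + C₀.
Multiply by 2: y² = (2/3)x^6 + C.


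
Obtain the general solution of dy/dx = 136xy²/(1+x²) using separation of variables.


Separate: dy/y² = 136x/(1+x²) dx.
Integrate LHS: ∫ dy/y² = -1/y.
Integrate RHS via u = 1+x²: 68ln(1+x²) + C.
Result: -1/y = 68ln(1+x²) + C.


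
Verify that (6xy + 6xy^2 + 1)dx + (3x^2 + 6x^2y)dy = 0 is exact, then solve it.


Check exactness: ∂M/∂y = 6x + 12xy and ∂N/∂x = 6x + 12xy; equal, so the equation is exact.
Integrate M with respect to x (treating y as constant): ∫M dx = 3x^2y + 3x^2y^2 + x + h(y).
Differentiate w.r.t. y and set equal to N: all terms match, so h'(y) = 0 and h is a constant absorbed into C.
General solution: 3x^2y + 3x^2y^2 + x = C.


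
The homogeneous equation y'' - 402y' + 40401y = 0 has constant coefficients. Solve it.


Characteristic equation: r² - 402r + 40401 = 0, i.e. (r - 201)² = 0.
Repeated root r = 201; include an x factor for the second linearly independent solution.
General solution: y = (C₁ + C₂x)e^(201x).


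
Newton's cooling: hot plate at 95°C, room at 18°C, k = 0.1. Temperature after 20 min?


Newton's law: dT/dt = -k(T - T_a) has solution T(t) = T_a + (T₀ - T_a)e^(-kt).
Plug in T_a = 18, T₀ = 95, k = 0.1, t = 20: T(20) = 18 + (77)e^(-2.00) ≈ 28.4°C.


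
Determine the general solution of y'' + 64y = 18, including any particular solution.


Homogeneous part: r² + 64 = 0 ⇒ r = ±8i, so y_h = C₁cos(8x) + C₂sin(8x).
Try constant y_p = A; plug in: 64A = 18 ⇒ A = 9/32.
General solution: y = C₁cos(8x) + C₂sin(8x) + 9/32.


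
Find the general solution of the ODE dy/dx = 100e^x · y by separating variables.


Separate variables: dy/y = 100e^x dx.
Integrate: ln|y| = 100e^x + C₀.
Exponentiate: y = Ce^(100e^x).


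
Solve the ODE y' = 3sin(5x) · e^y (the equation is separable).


Separate: e^(-y) dy = 3sin(5x) dx.
Integrate: -e^(-y) = -(3/5)cos(5x) + C₀.
Rearrange: e^(-y) = (3/5)cos(5x) + C.


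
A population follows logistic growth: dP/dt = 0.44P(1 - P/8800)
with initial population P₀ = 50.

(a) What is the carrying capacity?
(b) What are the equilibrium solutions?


Logistic ODE dP/dt = 0.44P(1 - P/8800) has equilibria where dP/dt = 0, i.e. P = 0 or P = 8800.
The coefficient (1 - P/K) = 0 when P = K, identifying K = 8800 as the carrying capacity.
(a) K = 8800; (b) equilibria P = 0 and P = 8800.


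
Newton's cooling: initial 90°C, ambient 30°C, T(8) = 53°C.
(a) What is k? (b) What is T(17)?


Newton's law: T(t) = T_a + (T₀ - T_a)e^(-kt).
(a) Use T(8) = 53: (53 - 30)/(90 - 30) = e^(-k·8), so k = -ln(0.383)/8 ≈ 0.1199.
(b) Apply k to t = 17: T(17) = 30 + (60)e^(-2.038) ≈ 37.8°C.


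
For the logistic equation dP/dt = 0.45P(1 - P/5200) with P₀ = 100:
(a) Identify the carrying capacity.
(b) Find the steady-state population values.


Logistic ODE dP/dt = 0.45P(1 - P/5200) has equilibria where dP/dt = 0, i.e. P = 0 or P = 5200.
The coefficient (1 - P/K) = 0 when P = K, identifying K = 5200 as the carrying capacity.
(a) K = 5200; (b) equilibria P = 0 and P = 5200.


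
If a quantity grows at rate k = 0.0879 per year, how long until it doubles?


Exponential growth: P(t) = P₀ e^(0.0879t). Set P(t)/P₀ = 2: e^(0.0879t) = 2.
Solve: t = ln(2)/0.0879 ≈ 7.89 years.


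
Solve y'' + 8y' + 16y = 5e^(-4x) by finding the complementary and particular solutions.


Characteristic polynomial (r + 4)² = 0; repeated root r = -4.
y_h = (C₁ + C₂x)e^(-4x). Forcing matches the repeated root (resonance), so try y_p = Ax² e^(-4x).
Substitute and solve for A: 2A = 5, so A = 5/2.
General solution: y = (C₁ + C₂x + (5/2)x²)e^(-4x).


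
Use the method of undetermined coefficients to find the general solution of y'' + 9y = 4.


Homogeneous part: r² + 9 = 0 ⇒ r = ±3i, so y_h = C₁cos(3x) + C₂sin(3x).
Try constant y_p = A; plug in: 9A = 4 ⇒ A = 4/9.
General solution: y = C₁cos(3x) + C₂sin(3x) + 4/9.


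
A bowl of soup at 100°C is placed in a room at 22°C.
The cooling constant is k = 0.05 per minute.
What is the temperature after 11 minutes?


Newton's law: dT/dt = -k(T - T_a) has solution T(t) = T_a + (T₀ - T_a)e^(-kt).
Plug in T_a = 22, T₀ = 100, k = 0.05, t = 11: T(11) = 22 + (78)e^(-0.55) ≈ 67.0°C.


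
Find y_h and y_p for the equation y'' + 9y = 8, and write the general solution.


Homogeneous part: r² + 9 = 0 ⇒ r = ±3i, so y_h = C₁cos(3x) + C₂sin(3x).
Try constant y_p = A; plug in: 9A = 8 ⇒ A = 8/9.
General solution: y = C₁cos(3x) + C₂sin(3x) + 8/9.


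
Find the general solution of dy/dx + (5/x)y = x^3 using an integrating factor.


P(x) = 5/x ⇒ μ = x^5.
(x^5 y)' = x^8 ⇒ x^5 y = x^9/(9) + C.
Solve for y: y = (1/9)x^4 + C/x^5.


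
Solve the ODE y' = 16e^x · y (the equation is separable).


Separate variables: dy/y = 16e^x dx.
Integrate: ln|y| = 16e^x + C₀.
Exponentiate: y = Ce^(16e^x).


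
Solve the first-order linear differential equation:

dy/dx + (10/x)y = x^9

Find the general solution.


P(x) = 10/x ⇒ μ = x^10.
(x^10 y)' = x^10·x^9 = x^19.
Integrate: x^10 y = x^20/(20) + C.
Solve for y: y = (1/20)x^10 + C/x^10.


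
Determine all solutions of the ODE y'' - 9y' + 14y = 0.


Characteristic equation: r² - 9r + 14 = 0.
Factor: (r - 2)(r - 7) = 0 ⇒ r = 2, 7 (distinct real).
General solution: y = C₁e^(2x) + C₂e^(7x).


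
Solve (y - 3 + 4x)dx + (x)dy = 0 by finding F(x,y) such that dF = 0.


Check exactness: ∂M/∂y = 1 and ∂N/∂x = 1; equal, so the equation is exact.
Integrate M with respect to x (treating y as constant): ∫M dx = xy - 3x + 2x^2 + h(y).
Differentiate w.r.t. y and set equal to N: all terms match, so h'(y) = 0 and h is a constant absorbed into C.
General solution: xy - 3x + 2x^2 = C.


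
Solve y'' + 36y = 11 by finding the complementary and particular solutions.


Homogeneous part: r² + 36 = 0 ⇒ r = ±6i, so y_h = C₁cos(6x) + C₂sin(6x).
Try constant y_p = A; plug in: 36A = 11 ⇒ A = 11/36.
General solution: y = C₁cos(6x) + C₂sin(6x) + 11/36.


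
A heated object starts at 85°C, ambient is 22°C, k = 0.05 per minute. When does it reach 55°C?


From T(t) = T_a + (T₀ - T_a)e^(-kt), set T(t) = 55:
(55 - 22) / (85 - 22) = e^(-0.05t), so t = -ln(0.524)/0.05 ≈ 12.9 minutes.


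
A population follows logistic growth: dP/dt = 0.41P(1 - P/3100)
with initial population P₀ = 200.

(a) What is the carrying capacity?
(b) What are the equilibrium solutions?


Logistic ODE dP/dt = 0.41P(1 - P/3100) has equilibria where dP/dt = 0, i.e. P = 0 or P = 3100.
The coefficient (1 - P/K) = 0 when P = K, identifying K = 3100 as the carrying capacity.
(a) K = 3100; (b) equilibria P = 0 and P = 3100.


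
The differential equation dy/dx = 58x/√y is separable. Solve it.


Separate: √y dy = 58x dx.
Integrate: (2/3)y^(3/2) = 29x² + C.


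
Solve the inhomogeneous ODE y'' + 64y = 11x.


Homogeneous: r² + 64 = 0 ⇒ r = ±8i, y_h = C₁cos(8x) + C₂sin(8x).
Polynomial forcing; try y_p = Ax + B. Then y_p'' + 64 y_p = 64(Ax + B) = 11x, so B = 0 and A = 11/64.
General solution: y = C₁cos(8x) + C₂sin(8x) + (11/64)x.


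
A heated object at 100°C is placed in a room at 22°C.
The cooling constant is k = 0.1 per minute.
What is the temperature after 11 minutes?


Newton's law: dT/dt = -k(T - T_a) has solution T(t) = T_a + (T₀ - T_a)e^(-kt).
Plug in T_a = 22, T₀ = 100, k = 0.1, t = 11: T(11) = 22 + (78)e^(-1.10) ≈ 48.0°C.


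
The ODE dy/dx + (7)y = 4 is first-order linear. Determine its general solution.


P(x) = 7, Q(x) = 4; integrating factor μ = e^(7x).
(μ y)' = 4e^(7x) ⇒ μ y = (4/7)e^(7x) + C.
Divide by μ: y = 4/7 + Ce^(-7x).


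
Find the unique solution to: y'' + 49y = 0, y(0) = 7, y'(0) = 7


Characteristic roots of r² + 49 = 0 are ±7i, so y = C₁cos(7x) + C₂sin(7x).
Apply y(0) = 7: C₁ = 7. Differentiate and apply y'(0) = 7: 7·C₂ = 7, so C₂ = 1.
Particular solution: y = 7cos(7x) + sin(7x).


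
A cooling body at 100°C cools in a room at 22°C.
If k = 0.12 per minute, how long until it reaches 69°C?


From T(t) = T_a + (T₀ - T_a)e^(-kt), set T(t) = 69:
(69 - 22) / (100 - 22) = e^(-0.12t), so t = -ln(0.603)/0.12 ≈ 4.2 minutes.


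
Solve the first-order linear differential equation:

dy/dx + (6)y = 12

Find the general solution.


P(x) = 6, Q(x) = 12; integrating factor μ = e^(6x).
(μ y)' = 12e^(6x) ⇒ μ y = 2e^(6x) + C.
Divide by μ: y = 2 + Ce^(-6x).


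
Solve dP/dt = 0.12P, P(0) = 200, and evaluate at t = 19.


The ODE dP/dt = 0.12P has solution P(t) = P(0)e^(0.12t).
Substitute P(0) = 200 and t = 19: P(19) = 200 e^(2.28) ≈ 1955.


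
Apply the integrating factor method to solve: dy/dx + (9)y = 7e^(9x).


P(x) = 9 ⇒ μ = e^(9x).
(μ y)' = 7e^(18x) ⇒ μ y = (7/18)e^(18x) + C.
Divide by μ: y = (7/18)e^(9x) + Ce^(-9x).


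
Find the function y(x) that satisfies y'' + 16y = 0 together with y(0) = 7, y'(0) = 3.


Characteristic roots of r² + 16 = 0 are ±4i, so y = C₁cos(4x) + C₂sin(4x).
Apply y(0) = 7: C₁ = 7. Differentiate and apply y'(0) = 3: 4·C₂ = 3, so C₂ = 3/4.
Particular solution: y = 7cos(4x) + (3/4)sin(4x).


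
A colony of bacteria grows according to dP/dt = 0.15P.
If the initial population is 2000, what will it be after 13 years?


The ODE dP/dt = 0.15P has solution P(t) = P(0)e^(0.15t).
Substitute P(0) = 2000 and t = 13: P(13) = 2000 e^(1.95) ≈ 14057.


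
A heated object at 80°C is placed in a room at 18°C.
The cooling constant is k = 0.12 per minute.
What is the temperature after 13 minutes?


Newton's law: dT/dt = -k(T - T_a) has solution T(t) = T_a + (T₀ - T_a)e^(-kt).
Plug in T_a = 18, T₀ = 80, k = 0.12, t = 13: T(13) = 18 + (62)e^(-1.56) ≈ 31.0°C.


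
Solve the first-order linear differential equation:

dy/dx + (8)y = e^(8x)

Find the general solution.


P(x) = 8 ⇒ μ = e^(8x).
(μ y)' = e^(16x) ⇒ μ y = (1/16)e^(16x) + C.
Divide by μ: y = (1/16)e^(8x) + Ce^(-8x).


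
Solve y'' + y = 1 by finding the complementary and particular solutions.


Homogeneous part: r² + 1 = 0 ⇒ r = ±1i, so y_h = C₁cos(x) + C₂sin(x).
Try constant y_p = A; plug in: 1A = 1 ⇒ A = 1.
General solution: y = C₁cos(x) + C₂sin(x) + 1.


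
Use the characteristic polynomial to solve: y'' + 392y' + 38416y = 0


Characteristic equation: r² + 392r + 38416 = 0, i.e. (r + 196)² = 0.
Repeated root r = -196; include an x factor for the second linearly independent solution.
General solution: y = (C₁ + C₂x)e^(-196x).


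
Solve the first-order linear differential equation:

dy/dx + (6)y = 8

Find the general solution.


P(x) = 6, Q(x) = 8; integrating factor μ = e^(6x).
(μ y)' = 8e^(6x) ⇒ μ y = (4/3)e^(6x) + C.
Divide by μ: y = 4/3 + Ce^(-6x).


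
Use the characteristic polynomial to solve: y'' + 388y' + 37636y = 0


Characteristic equation: r² + 388r + 37636 = 0, i.e. (r + 194)² = 0.
Repeated root r = -194; include an x factor for the second linearly independent solution.
General solution: y = (C₁ + C₂x)e^(-194x).


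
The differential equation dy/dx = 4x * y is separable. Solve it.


Separate variables: dy/y = 4x dx.
Integrate: ln|y| = 2x^2 + C₀.
Exponentiate: y = Ce^(2x^2).


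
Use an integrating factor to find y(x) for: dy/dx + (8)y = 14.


P(x) = 8, Q(x) = 14; integrating factor μ = e^(8x).
(μ y)' = 14e^(8x) ⇒ μ y = (7/4)e^(8x) + C.
Divide by μ: y = 7/4 + Ce^(-8x).


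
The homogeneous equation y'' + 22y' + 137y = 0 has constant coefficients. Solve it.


Characteristic equation: r² + 22r + 137 = 0.
Discriminant is negative; roots r = -11 ± 4i (complex conjugate pair).
General solution uses e^(α x)(C₁ cos(β x) + C₂ sin(β x)): y = e^(-11x)(C₁cos(4x) + C₂sin(4x)).


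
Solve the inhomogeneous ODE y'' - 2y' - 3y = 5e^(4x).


Characteristic roots of r² - 2r - 3 = 0 are -1, 3.
y_h = C₁e^(-x) + C₂e^(3x).
Forcing exponent 4 is not a characteristic root; try y_p = Ae^(4x).
Substitute: A·(16 + (-2)·4 + (-3)) = A·5 = 5, so A = 1.
General solution: y = C₁e^(-x) + C₂e^(3x) + e^(4x).


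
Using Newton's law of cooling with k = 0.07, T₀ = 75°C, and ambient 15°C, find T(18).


Newton's law: dT/dt = -k(T - T_a) has solution T(t) = T_a + (T₀ - T_a)e^(-kt).
Plug in T_a = 15, T₀ = 75, k = 0.07, t = 18: T(18) = 15 + (60)e^(-1.26) ≈ 32.0°C.


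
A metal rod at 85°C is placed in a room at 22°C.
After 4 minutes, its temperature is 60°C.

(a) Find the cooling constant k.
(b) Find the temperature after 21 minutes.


Newton's law: T(t) = T_a + (T₀ - T_a)e^(-kt).
(a) Use T(4) = 60: (60 - 22)/(85 - 22) = e^(-k·4), so k = -ln(0.603)/4 ≈ 0.1264.
(b) Apply k to t = 21: T(21) = 22 + (63)e^(-2.654) ≈ 26.4°C.


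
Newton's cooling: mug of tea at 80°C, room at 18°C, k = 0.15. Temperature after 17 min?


Newton's law: dT/dt = -k(T - T_a) has solution T(t) = T_a + (T₀ - T_a)e^(-kt).
Plug in T_a = 18, T₀ = 80, k = 0.15, t = 17: T(17) = 18 + (62)e^(-2.55) ≈ 22.8°C.


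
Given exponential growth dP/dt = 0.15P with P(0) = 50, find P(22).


The ODE dP/dt = 0.15P has solution P(t) = P(0)e^(0.15t).
Substitute P(0) = 50 and t = 22: P(22) = 50 e^(3.30) ≈ 1356.


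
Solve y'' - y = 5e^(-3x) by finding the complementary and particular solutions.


Characteristic roots of r² - 1 = 0 are -1, 1.
y_h = C₁e^(-x) + C₂e^(x).
Forcing exponent -3 is not a characteristic root; try y_p = Ae^(-3x).
Substitute: A·(9 + (0)·-3 + (-1)) = A·8 = 5, so A = 5/8.
General solution: y = C₁e^(-x) + C₂e^(x) + (5/8)e^(-3x).


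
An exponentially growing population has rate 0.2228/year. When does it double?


Exponential growth: P(t) = P₀ e^(0.2228t). Set P(t)/P₀ = 2: e^(0.2228t) = 2.
Solve: t = ln(2)/0.2228 ≈ 3.11 years.


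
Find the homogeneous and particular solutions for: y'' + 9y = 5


Homogeneous part: r² + 9 = 0 ⇒ r = ±3i, so y_h = C₁cos(3x) + C₂sin(3x).
Try constant y_p = A; plug in: 9A = 5 ⇒ A = 5/9.
General solution: y = C₁cos(3x) + C₂sin(3x) + 5/9.


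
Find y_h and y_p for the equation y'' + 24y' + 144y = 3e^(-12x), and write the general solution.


Characteristic polynomial (r + 12)² = 0; repeated root r = -12.
y_h = (C₁ + C₂x)e^(-12x). Forcing matches the repeated root (resonance), so try y_p = Ax² e^(-12x).
Substitute and solve for A: 2A = 3, so A = 3/2.
General solution: y = (C₁ + C₂x + (3/2)x²)e^(-12x).


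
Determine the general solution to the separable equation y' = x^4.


Integrate both sides with respect to x: y = ∫ x^4 dx = (1/5)x^5 + C.


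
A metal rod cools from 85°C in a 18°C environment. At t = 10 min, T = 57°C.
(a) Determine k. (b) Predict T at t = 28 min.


Newton's law: T(t) = T_a + (T₀ - T_a)e^(-kt).
(a) Use T(10) = 57: (57 - 18)/(85 - 18) = e^(-k·10), so k = -ln(0.582)/10 ≈ 0.0541.
(b) Apply k to t = 28: T(28) = 18 + (67)e^(-1.515) ≈ 32.7°C.


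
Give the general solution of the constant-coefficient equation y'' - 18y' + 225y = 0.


Characteristic equation: r² - 18r + 225 = 0.
Discriminant is negative; roots r = 9 ± 12i (complex conjugate pair).
General solution uses e^(α x)(C₁ cos(β x) + C₂ sin(β x)): y = e^(9x)(C₁cos(12x) + C₂sin(12x)).


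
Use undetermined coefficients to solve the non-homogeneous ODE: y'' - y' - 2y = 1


Characteristic roots of r² - r - 2 = 0 are -1, 2.
y_h = C₁e^(-x) + C₂e^(2x).
Forcing exponent 0 is not a characteristic root; try y_p = A.
Substitute: A·(0 + (-1)·0 + (-2)) = A·-2 = 1, so A = -1/2.
General solution: y = C₁e^(-x) + C₂e^(2x) - 1/2.


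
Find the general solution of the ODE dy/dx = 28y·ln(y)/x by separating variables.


Separate: dy/[y ln(y)] = 28 dx/x.
Substitute u = ln(y): du/u = 28 dx/x.
Integrate: ln|ln(y)| = 28ln|x| + C₀, hence ln(y) = C·x^28.


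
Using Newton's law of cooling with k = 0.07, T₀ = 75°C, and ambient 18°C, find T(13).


Newton's law: dT/dt = -k(T - T_a) has solution T(t) = T_a + (T₀ - T_a)e^(-kt).
Plug in T_a = 18, T₀ = 75, k = 0.07, t = 13: T(13) = 18 + (57)e^(-0.91) ≈ 40.9°C.


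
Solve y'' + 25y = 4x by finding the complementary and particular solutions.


Homogeneous: r² + 25 = 0 ⇒ r = ±5i, y_h = C₁cos(5x) + C₂sin(5x).
Polynomial forcing; try y_p = Ax + B. Then y_p'' + 25 y_p = 25(Ax + B) = 4x, so B = 0 and A = 4/25.
General solution: y = C₁cos(5x) + C₂sin(5x) + (4/25)x.


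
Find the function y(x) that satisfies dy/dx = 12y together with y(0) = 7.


General solution of y' = 12y is y = Ce^(12x).
Apply y(0) = 7: C = 7.
Particular solution: y = 7e^(12x).


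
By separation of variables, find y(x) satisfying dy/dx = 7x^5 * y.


Separate variables: dy/y = 7x^5 dx.
Integrate: ln|y| = (7/6)x^6 + C₀.
Exponentiate: y = Ce^((7/6)x^6).


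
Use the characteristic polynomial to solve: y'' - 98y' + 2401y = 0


Characteristic equation: r² - 98r + 2401 = 0, i.e. (r - 49)² = 0.
Repeated root r = 49; include an x factor for the second linearly independent solution.
General solution: y = (C₁ + C₂x)e^(49x).


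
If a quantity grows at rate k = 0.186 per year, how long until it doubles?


Exponential growth: P(t) = P₀ e^(0.186t). Set P(t)/P₀ = 2: e^(0.186t) = 2.
Solve: t = ln(2)/0.186 ≈ 3.73 years.


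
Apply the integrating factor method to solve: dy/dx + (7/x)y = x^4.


P(x) = 7/x ⇒ μ = x^7.
(x^7 y)' = x^11 ⇒ x^7 y = x^12/(12) + C.
Solve for y: y = (1/12)x^5 + C/x^7.


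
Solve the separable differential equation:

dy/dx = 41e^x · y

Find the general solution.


Separate variables: dy/y = 41e^x dx.
Integrate: ln|y| = 41e^x + C₀.
Exponentiate: y = Ce^(41e^x).


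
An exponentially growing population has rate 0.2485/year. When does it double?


Exponential growth: P(t) = P₀ e^(0.2485t). Set P(t)/P₀ = 2: e^(0.2485t) = 2.
Solve: t = ln(2)/0.2485 ≈ 2.79 years.


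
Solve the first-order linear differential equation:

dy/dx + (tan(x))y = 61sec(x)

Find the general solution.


P(x) = tan(x) ⇒ μ = e^(∫tan(x)dx) = sec(x).
(sec(x) y)' = 61sec²(x) ⇒ sec(x) y = 61tan(x) + C.
Multiply by cos(x): y = 61sin(x) + C·cos(x).


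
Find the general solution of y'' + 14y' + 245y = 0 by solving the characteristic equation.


Characteristic equation: r² + 14r + 245 = 0.
Discriminant is negative; roots r = -7 ± 14i (complex conjugate pair).
General solution uses e^(α x)(C₁ cos(β x) + C₂ sin(β x)): y = e^(-7x)(C₁cos(14x) + C₂sin(14x)).


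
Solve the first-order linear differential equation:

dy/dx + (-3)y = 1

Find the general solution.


P(x) = -3 ⇒ μ = e^(-3x).
(μ y)' = e^(-3x) ⇒ μ y = -(1/3)e^(-3x) + C.
Divide by μ: y = -1/3 + Ce^(3x).


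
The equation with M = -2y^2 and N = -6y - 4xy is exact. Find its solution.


Check exactness: ∂M/∂y = -4y and ∂N/∂x = -4y; equal, so the equation is exact.
Integrate M with respect to x (treating y as constant): ∫M dx = -2xy^2 + h(y).
Differentiate w.r.t. y and set equal to N: the x-dependent terms already match, leaving h'(y) = -6y. Integrate: h(y) = -3y^2.
So F(x,y) = -3y^2 - 2xy^2.
General solution: -3y^2 - 2xy^2 = C.


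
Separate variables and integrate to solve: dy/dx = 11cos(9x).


g(y) = 1, so integrate directly: y = ∫ 11cos(9x) dx = (11/9)sin(9x) + C.


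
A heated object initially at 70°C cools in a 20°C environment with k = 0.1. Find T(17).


Newton's law: dT/dt = -k(T - T_a) has solution T(t) = T_a + (T₀ - T_a)e^(-kt).
Plug in T_a = 20, T₀ = 70, k = 0.1, t = 17: T(17) = 20 + (50)e^(-1.70) ≈ 29.1°C.


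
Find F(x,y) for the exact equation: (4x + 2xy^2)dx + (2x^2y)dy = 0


Check exactness: ∂M/∂y = 4xy and ∂N/∂x = 4xy; equal, so the equation is exact.
Integrate M with respect to x (treating y as constant): ∫M dx = 2x^2 + x^2y^2 + h(y).
Differentiate w.r.t. y and set equal to N: all terms match, so h'(y) = 0 and h is a constant absorbed into C.
General solution: 2x^2 + x^2y^2 = C.


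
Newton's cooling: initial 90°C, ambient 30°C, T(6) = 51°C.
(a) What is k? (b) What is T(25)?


Newton's law: T(t) = T_a + (T₀ - T_a)e^(-kt).
(a) Use T(6) = 51: (51 - 30)/(90 - 30) = e^(-k·6), so k = -ln(0.350)/6 ≈ 0.1750.
(b) Apply k to t = 25: T(25) = 30 + (60)e^(-4.374) ≈ 30.8°C.


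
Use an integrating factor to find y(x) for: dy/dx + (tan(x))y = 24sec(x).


P(x) = tan(x) ⇒ μ = e^(∫tan(x)dx) = sec(x).
(sec(x) y)' = 24sec²(x) ⇒ sec(x) y = 24tan(x) + C.
Multiply by cos(x): y = 24sin(x) + C·cos(x).


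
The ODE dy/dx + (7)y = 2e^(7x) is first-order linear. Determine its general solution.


P(x) = 7 ⇒ μ = e^(7x).
(μ y)' = 2e^(14x) ⇒ μ y = (2/14)e^(14x) + C.
Divide by μ: y = (1/7)e^(7x) + Ce^(-7x).


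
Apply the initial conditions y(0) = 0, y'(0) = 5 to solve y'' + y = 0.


Characteristic roots of r² + 1 = 0 are ±1i, so y = C₁cos(x) + C₂sin(x).
Apply y(0) = 0: C₁ = 0. Differentiate and apply y'(0) = 5: 1·C₂ = 5, so C₂ = 5.
Particular solution: y = 5sin(x).


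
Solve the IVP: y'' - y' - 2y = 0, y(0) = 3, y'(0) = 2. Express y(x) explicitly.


Characteristic roots of r² - r - 2 = 0 are 2, -1.
General solution y = c₁ e^(2x) + c₂ e^(-x).
Apply y(0) = 3: c₁ + c₂ = 3. Apply y'(0) = 2: 2 c₁ - 1 c₂ = 2.
Solve: c₁ = 5/3, c₂ = 4/3.
Particular solution: y = (5/3)e^(2x) + (4/3)e^(-x).


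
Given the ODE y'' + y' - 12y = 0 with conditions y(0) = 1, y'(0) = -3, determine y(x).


Characteristic roots of r² + r - 12 = 0 are -4, 3.
General solution y = c₁ e^(-4x) + c₂ e^(3x).
Apply y(0) = 1: c₁ + c₂ = 1. Apply y'(0) = -3: -4 c₁ + 3 c₂ = -3.
Solve: c₁ = 6/7, c₂ = 1/7.
Particular solution: y = (6/7)e^(-4x) + (1/7)e^(3x).


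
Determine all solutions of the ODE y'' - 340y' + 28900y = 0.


Characteristic equation: r² - 340r + 28900 = 0, i.e. (r - 170)² = 0.
Repeated root r = 170; include an x factor for the second linearly independent solution.
General solution: y = (C₁ + C₂x)e^(170x).


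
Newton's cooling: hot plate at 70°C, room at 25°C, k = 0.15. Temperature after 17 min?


Newton's law: dT/dt = -k(T - T_a) has solution T(t) = T_a + (T₀ - T_a)e^(-kt).
Plug in T_a = 25, T₀ = 70, k = 0.15, t = 17: T(17) = 25 + (45)e^(-2.55) ≈ 28.5°C.


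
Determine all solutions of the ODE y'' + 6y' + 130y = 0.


Characteristic equation: r² + 6r + 130 = 0.
Discriminant is negative; roots r = -3 ± 11i (complex conjugate pair).
General solution uses e^(α x)(C₁ cos(β x) + C₂ sin(β x)): y = e^(-3x)(C₁cos(11x) + C₂sin(11x)).


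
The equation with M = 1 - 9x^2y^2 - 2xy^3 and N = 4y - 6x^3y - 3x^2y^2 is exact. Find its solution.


Check exactness: ∂M/∂y = -18x^2y - 6xy^2 and ∂N/∂x = -18x^2y - 6xy^2; equal, so the equation is exact.
Integrate M with respect to x (treating y as constant): ∫M dx = x - 3x^3y^2 - x^2y^3 + h(y).
Differentiate w.r.t. y and set equal to N: the x-dependent terms already match, leaving h'(y) = 4y. Integrate: h(y) = 2y^2.
So F(x,y) = 2y^2 + x - 3x^3y^2 - x^2y^3.
General solution: 2y^2 + x - 3x^3y^2 - x^2y^3 = C.


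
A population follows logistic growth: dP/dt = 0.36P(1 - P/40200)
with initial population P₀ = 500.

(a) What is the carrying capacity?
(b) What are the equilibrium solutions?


Logistic ODE dP/dt = 0.36P(1 - P/40200) has equilibria where dP/dt = 0, i.e. P = 0 or P = 40200.
The coefficient (1 - P/K) = 0 when P = K, identifying K = 40200 as the carrying capacity.
(a) K = 40200; (b) equilibria P = 0 and P = 40200.


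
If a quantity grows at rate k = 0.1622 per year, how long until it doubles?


Exponential growth: P(t) = P₀ e^(0.1622t). Set P(t)/P₀ = 2: e^(0.1622t) = 2.
Solve: t = ln(2)/0.1622 ≈ 4.27 years.


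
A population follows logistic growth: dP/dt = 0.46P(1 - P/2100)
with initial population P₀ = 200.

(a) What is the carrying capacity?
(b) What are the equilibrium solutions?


Logistic ODE dP/dt = 0.46P(1 - P/2100) has equilibria where dP/dt = 0, i.e. P = 0 or P = 2100.
The coefficient (1 - P/K) = 0 when P = K, identifying K = 2100 as the carrying capacity.
(a) K = 2100; (b) equilibria P = 0 and P = 2100.


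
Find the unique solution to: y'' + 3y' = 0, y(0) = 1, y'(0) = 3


Characteristic roots of r² + 3r = 0 are -3, 0.
General solution y = c₁ e^(-3x) + c₂.
Apply y(0) = 1: c₁ + c₂ = 1. Apply y'(0) = 3: -3 c₁ + 0 c₂ = 3.
Solve: c₁ = -1, c₂ = 2.
Particular solution: y = -e^(-3x) + 2.


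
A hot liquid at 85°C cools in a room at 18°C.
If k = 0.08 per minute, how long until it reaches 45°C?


From T(t) = T_a + (T₀ - T_a)e^(-kt), set T(t) = 45:
(45 - 18) / (85 - 18) = e^(-0.08t), so t = -ln(0.403)/0.08 ≈ 11.4 minutes.


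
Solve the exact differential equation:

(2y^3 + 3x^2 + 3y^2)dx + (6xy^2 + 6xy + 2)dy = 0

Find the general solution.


Check exactness: ∂M/∂y = 6y^2 + 6y and ∂N/∂x = 6y^2 + 6y; equal, so the equation is exact.
Integrate M with respect to x (treating y as constant): ∫M dx = 2xy^3 + x^3 + 3xy^2 + h(y).
Differentiate w.r.t. y and set equal to N: the x-dependent terms already match, leaving h'(y) = 2. Integrate: h(y) = 2y.
So F(x,y) = 2xy^3 + x^3 + 3xy^2 + 2y.
General solution: 2xy^3 + x^3 + 3xy^2 + 2y = C.


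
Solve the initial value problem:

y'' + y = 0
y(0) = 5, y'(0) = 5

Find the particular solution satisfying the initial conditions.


Characteristic roots of r² + 1 = 0 are ±1i, so y = C₁cos(x) + C₂sin(x).
Apply y(0) = 5: C₁ = 5. Differentiate and apply y'(0) = 5: 1·C₂ = 5, so C₂ = 5.
Particular solution: y = 5cos(x) + 5sin(x).


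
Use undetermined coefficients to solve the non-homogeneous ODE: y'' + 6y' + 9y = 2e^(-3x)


Characteristic polynomial (r + 3)² = 0; repeated root r = -3.
y_h = (C₁ + C₂x)e^(-3x). Forcing matches the repeated root (resonance), so try y_p = Ax² e^(-3x).
Substitute and solve for A: 2A = 2, so A = 1.
General solution: y = (C₁ + C₂x + x²)e^(-3x).


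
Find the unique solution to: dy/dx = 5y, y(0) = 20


General solution of y' = 5y is y = Ce^(5x).
Apply y(0) = 20: C = 20.
Particular solution: y = 20e^(5x).


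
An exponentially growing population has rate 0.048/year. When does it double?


Exponential growth: P(t) = P₀ e^(0.048t). Set P(t)/P₀ = 2: e^(0.048t) = 2.
Solve: t = ln(2)/0.048 ≈ 14.44 years.


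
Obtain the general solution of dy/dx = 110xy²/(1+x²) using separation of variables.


Separate: dy/y² = 110x/(1+x²) dx.
Integrate LHS: ∫ dy/y² = -1/y.
Integrate RHS via u = 1+x²: 55ln(1+x²) + C.
Result: -1/y = 55ln(1+x²) + C.


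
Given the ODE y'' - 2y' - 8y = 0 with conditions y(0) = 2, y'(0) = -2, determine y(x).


Characteristic roots of r² - 2r - 8 = 0 are -2, 4.
General solution y = c₁ e^(-2x) + c₂ e^(4x).
Apply y(0) = 2: c₁ + c₂ = 2. Apply y'(0) = -2: -2 c₁ + 4 c₂ = -2.
Solve: c₁ = 5/3, c₂ = 1/3.
Particular solution: y = (5/3)e^(-2x) + (1/3)e^(4x).


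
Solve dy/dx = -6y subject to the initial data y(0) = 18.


General solution of y' = -6y is y = Ce^(-6x).
Apply y(0) = 18: C = 18.
Particular solution: y = 18e^(-6x).


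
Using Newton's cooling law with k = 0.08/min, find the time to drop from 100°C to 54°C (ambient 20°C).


From T(t) = T_a + (T₀ - T_a)e^(-kt), set T(t) = 54:
(54 - 20) / (100 - 20) = e^(-0.08t), so t = -ln(0.425)/0.08 ≈ 10.7 minutes.


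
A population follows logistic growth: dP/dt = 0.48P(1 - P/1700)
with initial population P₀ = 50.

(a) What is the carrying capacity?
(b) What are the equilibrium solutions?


Logistic ODE dP/dt = 0.48P(1 - P/1700) has equilibria where dP/dt = 0, i.e. P = 0 or P = 1700.
The coefficient (1 - P/K) = 0 when P = K, identifying K = 1700 as the carrying capacity.
(a) K = 1700; (b) equilibria P = 0 and P = 1700.


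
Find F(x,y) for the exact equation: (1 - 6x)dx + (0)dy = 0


Check exactness: ∂M/∂y = 0 and ∂N/∂x = 0; equal, so the equation is exact.
Integrate M with respect to x (treating y as constant): ∫M dx = x - 3x^2 + h(y).
Differentiate w.r.t. y and set equal to N: all terms match, so h'(y) = 0 and h is a constant absorbed into C.
General solution: x - 3x^2 = C.


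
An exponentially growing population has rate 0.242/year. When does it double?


Exponential growth: P(t) = P₀ e^(0.242t). Set P(t)/P₀ = 2: e^(0.242t) = 2.
Solve: t = ln(2)/0.242 ≈ 2.86 years.


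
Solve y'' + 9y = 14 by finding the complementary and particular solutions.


Homogeneous part: r² + 9 = 0 ⇒ r = ±3i, so y_h = C₁cos(3x) + C₂sin(3x).
Try constant y_p = A; plug in: 9A = 14 ⇒ A = 14/9.
General solution: y = C₁cos(3x) + C₂sin(3x) + 14/9.


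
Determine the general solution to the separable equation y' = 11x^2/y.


Separate variables: y dy = 11x^2 dx.
Integrate both sides: y²/2 = (11/3)x^3 + C₀.
Multiply by 2: y² = (22/3)x^3 + C.


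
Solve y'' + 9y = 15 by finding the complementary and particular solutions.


Homogeneous part: r² + 9 = 0 ⇒ r = ±3i, so y_h = C₁cos(3x) + C₂sin(3x).
Try constant y_p = A; plug in: 9A = 15 ⇒ A = 5/3.
General solution: y = C₁cos(3x) + C₂sin(3x) + 5/3.


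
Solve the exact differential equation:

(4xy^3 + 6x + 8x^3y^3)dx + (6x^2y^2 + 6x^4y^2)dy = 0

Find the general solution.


Check exactness: ∂M/∂y = 12xy^2 + 24x^3y^2 and ∂N/∂x = 12xy^2 + 24x^3y^2; equal, so the equation is exact.
Integrate M with respect to x (treating y as constant): ∫M dx = 2x^2y^3 + 3x^2 + 2x^4y^3 + h(y).
Differentiate w.r.t. y and set equal to N: all terms match, so h'(y) = 0 and h is a constant absorbed into C.
General solution: 2x^2y^3 + 3x^2 + 2x^4y^3 = C.


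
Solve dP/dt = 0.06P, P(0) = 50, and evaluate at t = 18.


The ODE dP/dt = 0.06P has solution P(t) = P(0)e^(0.06t).
Substitute P(0) = 50 and t = 18: P(18) = 50 e^(1.08) ≈ 147.


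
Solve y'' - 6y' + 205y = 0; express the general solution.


Characteristic equation: r² - 6r + 205 = 0.
Discriminant is negative; roots r = 3 ± 14i (complex conjugate pair).
General solution uses e^(α x)(C₁ cos(β x) + C₂ sin(β x)): y = e^(3x)(C₁cos(14x) + C₂sin(14x)).


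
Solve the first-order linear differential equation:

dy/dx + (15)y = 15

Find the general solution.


P(x) = 15, Q(x) = 15; integrating factor μ = e^(15x).
(μ y)' = 15e^(15x) ⇒ μ y = e^(15x) + C.
Divide by μ: y = 1 + Ce^(-15x).


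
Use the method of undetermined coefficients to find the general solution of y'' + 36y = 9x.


Homogeneous: r² + 36 = 0 ⇒ r = ±6i, y_h = C₁cos(6x) + C₂sin(6x).
Polynomial forcing; try y_p = Ax + B. Then y_p'' + 36 y_p = 36(Ax + B) = 9x, so B = 0 and A = 1/4.
General solution: y = C₁cos(6x) + C₂sin(6x) + (1/4)x.


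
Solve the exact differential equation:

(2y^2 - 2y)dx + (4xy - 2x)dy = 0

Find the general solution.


Check exactness: ∂M/∂y = 4y - 2 and ∂N/∂x = 4y - 2; equal, so the equation is exact.
Integrate M with respect to x (treating y as constant): ∫M dx = 2xy^2 - 2xy + h(y).
Differentiate w.r.t. y and set equal to N: all terms match, so h'(y) = 0 and h is a constant absorbed into C.
General solution: 2xy^2 - 2xy = C.


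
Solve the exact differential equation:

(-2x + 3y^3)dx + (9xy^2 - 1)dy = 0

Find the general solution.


Check exactness: ∂M/∂y = 9y^2 and ∂N/∂x = 9y^2; equal, so the equation is exact.
Integrate M with respect to x (treating y as constant): ∫M dx = -x^2 + 3xy^3 + h(y).
Differentiate w.r.t. y and set equal to N: the x-dependent terms already match, leaving h'(y) = -1. Integrate: h(y) = -y.
So F(x,y) = -x^2 + 3xy^3 - y.
General solution: -x^2 + 3xy^3 - y = C.


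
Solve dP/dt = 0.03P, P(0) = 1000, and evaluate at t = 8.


The ODE dP/dt = 0.03P has solution P(t) = P(0)e^(0.03t).
Substitute P(0) = 1000 and t = 8: P(8) = 1000 e^(0.24) ≈ 1271.


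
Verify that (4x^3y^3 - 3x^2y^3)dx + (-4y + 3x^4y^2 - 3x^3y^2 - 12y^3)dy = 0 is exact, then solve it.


Check exactness: ∂M/∂y = 12x^3y^2 - 9x^2y^2 and ∂N/∂x = 12x^3y^2 - 9x^2y^2; equal, so the equation is exact.
Integrate M with respect to x (treating y as constant): ∫M dx = x^4y^3 - x^3y^3 + h(y).
Differentiate w.r.t. y and set equal to N: the x-dependent terms already match, leaving h'(y) = -4y - 12y^3. Integrate: h(y) = -2y^2 - 3y^4.
So F(x,y) = -2y^2 + x^4y^3 - x^3y^3 - 3y^4.
General solution: -2y^2 + x^4y^3 - x^3y^3 - 3y^4 = C.
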